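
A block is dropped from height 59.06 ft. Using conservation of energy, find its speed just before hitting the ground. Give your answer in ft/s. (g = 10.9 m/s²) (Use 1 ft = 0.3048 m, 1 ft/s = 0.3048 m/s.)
Convert to SI: h = 18.0015 m
mgh = ½mv² ⇒ v = √(2gh) = √(2·10.9·18.0015) = 19.8099 m/s = 64.99 ft/s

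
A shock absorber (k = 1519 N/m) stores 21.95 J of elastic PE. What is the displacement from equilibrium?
x = √(2·PE/k) = √(2·21.95/1519) = 0.17 m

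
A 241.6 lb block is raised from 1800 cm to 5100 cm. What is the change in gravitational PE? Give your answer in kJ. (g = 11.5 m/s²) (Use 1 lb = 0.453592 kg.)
Convert to SI: m = 109.588 kg, Δh = 33.0 m
ΔPE = mgΔh = (109.588)(11.5)(33.0) = 41588.6 J = 41.59 kJ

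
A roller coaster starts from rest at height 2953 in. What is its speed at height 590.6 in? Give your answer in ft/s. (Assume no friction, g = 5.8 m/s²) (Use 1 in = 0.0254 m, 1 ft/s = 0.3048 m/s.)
Convert to SI: h₁−h₂ = 60.005 m
mgh₁ = mgh₂ + ½mv² ⇒ v = √(2g(h₁−h₂)) = √(2·5.8·60.005) = 26.3829 m/s = 86.56 ft/s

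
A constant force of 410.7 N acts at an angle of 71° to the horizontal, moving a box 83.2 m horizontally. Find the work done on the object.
W = F·d·cosθ = (410.7)(83.2)cos(71°) = 11120 J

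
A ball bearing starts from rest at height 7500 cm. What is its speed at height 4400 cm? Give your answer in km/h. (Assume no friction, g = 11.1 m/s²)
Convert to SI: h₁−h₂ = 31.0 m
mgh₁ = mgh₂ + ½mv² ⇒ v = √(2g(h₁−h₂)) = √(2·11.1·31.0) = 26.2336 m/s = 94.44 km/h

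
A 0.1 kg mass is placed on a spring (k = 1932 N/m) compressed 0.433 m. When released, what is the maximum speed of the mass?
½kx² = ½mv² ⇒ v = x√(k/m) = (0.433)√(1932/0.1) = 60.19 m/s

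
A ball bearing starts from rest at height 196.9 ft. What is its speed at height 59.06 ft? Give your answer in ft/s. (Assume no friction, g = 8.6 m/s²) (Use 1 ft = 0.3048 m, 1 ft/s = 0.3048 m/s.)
Convert to SI: h₁−h₂ = 42.0136 m
mgh₁ = mgh₂ + ½mv² ⇒ v = √(2g(h₁−h₂)) = √(2·8.6·42.0136) = 26.8819 m/s = 88.2 ft/s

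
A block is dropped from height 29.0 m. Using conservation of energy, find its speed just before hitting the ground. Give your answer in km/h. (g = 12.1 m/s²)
mgh = ½mv² ⇒ v = √(2gh) = √(2·12.1·29.0) = 26.4915 m/s = 95.37 km/h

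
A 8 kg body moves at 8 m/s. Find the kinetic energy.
KE = ½mv² = ½(8)(8)² = 256.0 J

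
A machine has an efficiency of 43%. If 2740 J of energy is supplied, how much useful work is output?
W_out = η·W_in = 0.43·2740 = 1178.2 J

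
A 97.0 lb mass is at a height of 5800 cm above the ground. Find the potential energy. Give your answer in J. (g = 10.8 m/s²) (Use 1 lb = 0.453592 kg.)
Convert to SI: m = 43.9984 kg, h = 58.0 m
PE = mgh = (43.9984)(10.8)(58.0) = 27560 J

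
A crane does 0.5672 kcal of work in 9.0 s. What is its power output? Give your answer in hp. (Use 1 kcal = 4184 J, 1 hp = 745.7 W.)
Convert to SI: W = 2373.16 J, t = 9.0 s
P = W/t = 2373.16/9.0 = 263.685 W = 0.3536 hp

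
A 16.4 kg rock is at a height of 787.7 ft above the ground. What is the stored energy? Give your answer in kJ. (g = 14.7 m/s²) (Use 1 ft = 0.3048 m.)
Convert to SI: m = 16.4 kg, h = 240.091 m
PE = mgh = (16.4)(14.7)(240.091) = 57881.1 J = 57.88 kJ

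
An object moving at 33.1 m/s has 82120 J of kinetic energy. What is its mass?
m = 2·KE/v² = 2·82120/(33.1)² = 149.9 kg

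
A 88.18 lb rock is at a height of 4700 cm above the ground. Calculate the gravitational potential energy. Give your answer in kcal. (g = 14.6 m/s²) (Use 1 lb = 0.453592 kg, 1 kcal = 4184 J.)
Convert to SI: m = 39.9977 kg, h = 47.0 m
PE = mgh = (39.9977)(14.6)(47.0) = 27446.5 J = 6.56 kcal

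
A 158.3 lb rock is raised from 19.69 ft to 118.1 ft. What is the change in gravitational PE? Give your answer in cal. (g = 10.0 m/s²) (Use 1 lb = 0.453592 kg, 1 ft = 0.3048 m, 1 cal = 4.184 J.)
Convert to SI: m = 71.8036 kg, Δh = 29.9954 m
ΔPE = mgΔh = (71.8036)(10.0)(29.9954) = 21537.8 J = 5148 cal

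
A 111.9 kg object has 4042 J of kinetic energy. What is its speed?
v = √(2·KE/m) = √(2·4042/111.9) = 8.5 m/s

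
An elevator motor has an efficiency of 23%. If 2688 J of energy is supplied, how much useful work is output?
W_out = η·W_in = 0.23·2688 = 618.24 J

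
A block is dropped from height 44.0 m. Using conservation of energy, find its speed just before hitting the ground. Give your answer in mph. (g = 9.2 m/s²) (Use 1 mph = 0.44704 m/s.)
mgh = ½mv² ⇒ v = √(2gh) = √(2·9.2·44.0) = 28.4535 m/s = 63.65 mph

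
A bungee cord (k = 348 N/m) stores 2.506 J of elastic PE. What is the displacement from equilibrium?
x = √(2·PE/k) = √(2·2.506/348) = 0.12 m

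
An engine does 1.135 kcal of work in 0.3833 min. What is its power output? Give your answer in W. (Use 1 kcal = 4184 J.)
Convert to SI: W = 4748.84 J, t = 22.998 s
P = W/t = 4748.84/22.998 = 206.5 W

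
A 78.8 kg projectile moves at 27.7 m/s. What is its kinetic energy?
KE = ½mv² = ½(78.8)(27.7)² = 30230 J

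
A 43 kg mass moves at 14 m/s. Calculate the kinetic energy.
KE = ½mv² = ½(43)(14)² = 4214.0 J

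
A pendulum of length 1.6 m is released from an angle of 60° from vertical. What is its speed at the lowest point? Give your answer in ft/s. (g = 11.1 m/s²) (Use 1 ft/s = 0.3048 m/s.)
h = L(1 − cosθ) = 1.6(1 − cos60°) = 0.8 m
v = √(2gh) = √(2·11.1·0.8) = 4.21426 m/s = 13.83 ft/s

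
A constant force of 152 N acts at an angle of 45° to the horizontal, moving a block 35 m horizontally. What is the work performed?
W = F·d·cosθ = (152)(35)cos(45°) = 3762 J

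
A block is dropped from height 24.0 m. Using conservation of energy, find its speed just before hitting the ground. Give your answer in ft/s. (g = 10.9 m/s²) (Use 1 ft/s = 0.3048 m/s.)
mgh = ½mv² ⇒ v = √(2gh) = √(2·10.9·24.0) = 22.8736 m/s = 75.04 ft/s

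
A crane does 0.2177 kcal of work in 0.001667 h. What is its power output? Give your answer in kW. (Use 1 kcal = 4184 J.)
Convert to SI: W = 910.857 J, t = 6.0012 s
P = W/t = 910.857/6.0012 = 151.779 W = 0.1518 kW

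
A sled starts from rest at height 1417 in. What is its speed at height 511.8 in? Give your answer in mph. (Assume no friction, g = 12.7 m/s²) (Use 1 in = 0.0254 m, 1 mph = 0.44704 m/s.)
Convert to SI: h₁−h₂ = 22.9921 m
mgh₁ = mgh₂ + ½mv² ⇒ v = √(2g(h₁−h₂)) = √(2·12.7·22.9921) = 24.1661 m/s = 54.06 mph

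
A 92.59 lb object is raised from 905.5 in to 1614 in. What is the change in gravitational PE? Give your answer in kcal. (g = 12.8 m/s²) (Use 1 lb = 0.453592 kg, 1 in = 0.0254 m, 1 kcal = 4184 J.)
Convert to SI: m = 41.9981 kg, Δh = 17.9959 m
ΔPE = mgΔh = (41.9981)(12.8)(17.9959) = 9674.15 J = 2.312 kcal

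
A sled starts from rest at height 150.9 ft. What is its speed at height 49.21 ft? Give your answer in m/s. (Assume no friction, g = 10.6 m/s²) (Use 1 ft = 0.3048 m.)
Convert to SI: h₁−h₂ = 30.9951 m
mgh₁ = mgh₂ + ½mv² ⇒ v = √(2g(h₁−h₂)) = √(2·10.6·30.9951) = 25.63 m/s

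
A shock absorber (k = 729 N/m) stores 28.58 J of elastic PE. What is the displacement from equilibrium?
x = √(2·PE/k) = √(2·28.58/729) = 0.28 m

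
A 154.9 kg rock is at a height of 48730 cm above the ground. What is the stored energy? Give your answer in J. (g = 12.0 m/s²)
Convert to SI: m = 154.9 kg, h = 487.3 m
PE = mgh = (154.9)(12.0)(487.3) = 905800 J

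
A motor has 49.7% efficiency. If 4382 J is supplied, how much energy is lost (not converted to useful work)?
W_lost = W_in(1 − η) = 4382·(1 − 0.497) = 2204 J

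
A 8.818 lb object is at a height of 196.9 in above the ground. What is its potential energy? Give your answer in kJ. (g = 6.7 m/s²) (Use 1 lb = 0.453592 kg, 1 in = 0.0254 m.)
Convert to SI: m = 3.99977 kg, h = 5.00126 m
PE = mgh = (3.99977)(6.7)(5.00126) = 134.026 J = 0.134 kJ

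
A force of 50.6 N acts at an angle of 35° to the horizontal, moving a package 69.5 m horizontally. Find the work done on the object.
W = F·d·cosθ = (50.6)(69.5)cos(35°) = 2881 J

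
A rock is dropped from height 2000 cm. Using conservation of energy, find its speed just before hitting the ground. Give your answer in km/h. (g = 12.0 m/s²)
Convert to SI: h = 20.0 m
mgh = ½mv² ⇒ v = √(2gh) = √(2·12.0·20.0) = 21.9089 m/s = 78.87 km/h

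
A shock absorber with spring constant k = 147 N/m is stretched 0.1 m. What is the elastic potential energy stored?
PE = ½kx² = ½(147)(0.1)² = 0.735 J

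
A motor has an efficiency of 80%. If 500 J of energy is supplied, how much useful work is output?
W_out = η·W_in = 0.8·500 = 400.0 J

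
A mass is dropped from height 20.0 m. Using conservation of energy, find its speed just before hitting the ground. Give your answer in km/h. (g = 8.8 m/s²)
mgh = ½mv² ⇒ v = √(2gh) = √(2·8.8·20.0) = 18.7617 m/s = 67.54 km/h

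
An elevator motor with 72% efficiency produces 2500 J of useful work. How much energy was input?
W_in = W_out/η = 2500/0.72 = 3472 J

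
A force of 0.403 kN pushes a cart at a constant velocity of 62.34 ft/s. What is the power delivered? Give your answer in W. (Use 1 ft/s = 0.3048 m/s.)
Convert to SI: F = 403.0 N, v = 19.0012 m/s
P = Fv = (403.0)(19.0012) = 7657 W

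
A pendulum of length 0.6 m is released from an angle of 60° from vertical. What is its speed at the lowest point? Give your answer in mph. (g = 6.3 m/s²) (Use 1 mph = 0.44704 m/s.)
h = L(1 − cosθ) = 0.6(1 − cos60°) = 0.3 m
v = √(2gh) = √(2·6.3·0.3) = 1.94422 m/s = 4.349 mph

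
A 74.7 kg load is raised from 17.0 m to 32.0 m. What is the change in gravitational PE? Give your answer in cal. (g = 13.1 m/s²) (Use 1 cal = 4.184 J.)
ΔPE = mgΔh = (74.7)(13.1)(15.0) = 14678.6 J = 3508 cal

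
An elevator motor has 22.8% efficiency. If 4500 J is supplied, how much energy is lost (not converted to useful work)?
W_lost = W_in(1 − η) = 4500·(1 − 0.228) = 3474 J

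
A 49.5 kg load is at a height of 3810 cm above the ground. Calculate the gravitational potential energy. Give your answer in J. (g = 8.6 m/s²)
Convert to SI: m = 49.5 kg, h = 38.1 m
PE = mgh = (49.5)(8.6)(38.1) = 16220 J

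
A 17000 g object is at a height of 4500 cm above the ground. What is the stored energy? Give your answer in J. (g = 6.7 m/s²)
Convert to SI: m = 17.0 kg, h = 45.0 m
PE = mgh = (17.0)(6.7)(45.0) = 5126 J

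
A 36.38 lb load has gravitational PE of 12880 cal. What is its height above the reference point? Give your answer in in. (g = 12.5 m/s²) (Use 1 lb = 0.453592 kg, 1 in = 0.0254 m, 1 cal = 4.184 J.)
Convert to SI: m = 16.5017 kg, PE = 53889.9 J
h = PE/(mg) = 53889.9/(16.5017·12.5) = 261.258 m = 10290 in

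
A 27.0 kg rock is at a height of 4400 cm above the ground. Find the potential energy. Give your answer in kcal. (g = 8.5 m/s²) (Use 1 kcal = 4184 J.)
Convert to SI: m = 27.0 kg, h = 44.0 m
PE = mgh = (27.0)(8.5)(44.0) = 10098.0 J = 2.413 kcal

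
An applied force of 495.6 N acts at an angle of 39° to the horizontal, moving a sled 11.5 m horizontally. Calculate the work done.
W = F·d·cosθ = (495.6)(11.5)cos(39°) = 4429 J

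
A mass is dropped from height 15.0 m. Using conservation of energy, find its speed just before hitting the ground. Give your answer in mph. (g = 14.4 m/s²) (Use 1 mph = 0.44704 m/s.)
mgh = ½mv² ⇒ v = √(2gh) = √(2·14.4·15.0) = 20.7846 m/s = 46.49 mph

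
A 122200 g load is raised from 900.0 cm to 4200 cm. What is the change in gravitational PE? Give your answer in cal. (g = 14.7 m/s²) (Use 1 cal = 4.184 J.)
Convert to SI: m = 122.2 kg, Δh = 33.0 m
ΔPE = mgΔh = (122.2)(14.7)(33.0) = 59279.2 J = 14170 cal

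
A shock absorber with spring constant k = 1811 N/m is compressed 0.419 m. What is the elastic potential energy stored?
PE = ½kx² = ½(1811)(0.419)² = 159.0 J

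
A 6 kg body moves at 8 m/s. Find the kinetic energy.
KE = ½mv² = ½(6)(8)² = 192.0 J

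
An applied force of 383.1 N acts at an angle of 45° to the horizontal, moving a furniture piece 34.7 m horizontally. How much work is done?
W = F·d·cosθ = (383.1)(34.7)cos(45°) = 9400 J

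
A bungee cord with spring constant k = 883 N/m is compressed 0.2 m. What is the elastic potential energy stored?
PE = ½kx² = ½(883)(0.2)² = 17.66 J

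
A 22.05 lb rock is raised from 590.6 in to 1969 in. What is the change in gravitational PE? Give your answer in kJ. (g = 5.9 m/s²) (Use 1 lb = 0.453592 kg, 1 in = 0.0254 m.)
Convert to SI: m = 10.0017 kg, Δh = 35.0114 m
ΔPE = mgΔh = (10.0017)(5.9)(35.0114) = 2066.02 J = 2.066 kJ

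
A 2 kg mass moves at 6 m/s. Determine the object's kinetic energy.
KE = ½mv² = ½(2)(6)² = 36.0 J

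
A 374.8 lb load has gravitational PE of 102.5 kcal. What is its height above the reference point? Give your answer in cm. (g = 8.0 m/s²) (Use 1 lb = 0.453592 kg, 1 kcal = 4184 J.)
Convert to SI: m = 170.006 kg, PE = 428860 J
h = PE/(mg) = 428860/(170.006·8.0) = 315.327 m = 31530 cm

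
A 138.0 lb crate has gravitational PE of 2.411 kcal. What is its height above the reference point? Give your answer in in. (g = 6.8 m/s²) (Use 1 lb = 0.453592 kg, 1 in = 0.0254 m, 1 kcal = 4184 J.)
Convert to SI: m = 62.5957 kg, PE = 10087.6 J
h = PE/(mg) = 10087.6/(62.5957·6.8) = 23.6993 m = 933.0 in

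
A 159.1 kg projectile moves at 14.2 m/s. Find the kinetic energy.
KE = ½mv² = ½(159.1)(14.2)² = 16040 J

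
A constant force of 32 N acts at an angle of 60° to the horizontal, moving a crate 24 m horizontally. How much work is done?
W = F·d·cosθ = (32)(24)cos(60°) = 384.0 J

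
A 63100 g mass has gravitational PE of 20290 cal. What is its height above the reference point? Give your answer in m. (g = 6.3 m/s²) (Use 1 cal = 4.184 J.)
Convert to SI: m = 63.1 kg, PE = 84893.4 J
h = PE/(mg) = 84893.4/(63.1·6.3) = 213.6 m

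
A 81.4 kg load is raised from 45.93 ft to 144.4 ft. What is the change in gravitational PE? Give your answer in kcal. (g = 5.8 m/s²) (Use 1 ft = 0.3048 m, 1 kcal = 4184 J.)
Convert to SI: m = 81.4 kg, Δh = 30.0137 m
ΔPE = mgΔh = (81.4)(5.8)(30.0137) = 14170.0 J = 3.387 kcal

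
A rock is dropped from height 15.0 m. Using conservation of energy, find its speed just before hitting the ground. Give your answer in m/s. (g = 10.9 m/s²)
mgh = ½mv² ⇒ v = √(2gh) = √(2·10.9·15.0) = 18.08 m/s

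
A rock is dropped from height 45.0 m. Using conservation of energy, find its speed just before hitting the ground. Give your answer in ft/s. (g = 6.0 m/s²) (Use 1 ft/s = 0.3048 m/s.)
mgh = ½mv² ⇒ v = √(2gh) = √(2·6.0·45.0) = 23.2379 m/s = 76.24 ft/s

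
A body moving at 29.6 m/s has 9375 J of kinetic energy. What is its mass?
m = 2·KE/v² = 2·9375/(29.6)² = 21.4 kg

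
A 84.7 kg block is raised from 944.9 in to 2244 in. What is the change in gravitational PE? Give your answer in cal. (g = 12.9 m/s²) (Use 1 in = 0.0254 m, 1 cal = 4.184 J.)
Convert to SI: m = 84.7 kg, Δh = 32.9971 m
ΔPE = mgΔh = (84.7)(12.9)(32.9971) = 36053.7 J = 8617 cal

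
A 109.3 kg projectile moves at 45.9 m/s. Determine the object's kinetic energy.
KE = ½mv² = ½(109.3)(45.9)² = 115100 J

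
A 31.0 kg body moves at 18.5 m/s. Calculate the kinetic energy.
KE = ½mv² = ½(31.0)(18.5)² = 5305 J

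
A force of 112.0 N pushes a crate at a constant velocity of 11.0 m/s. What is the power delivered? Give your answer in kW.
P = Fv = (112.0)(11.0) = 1232.0 W = 1.232 kW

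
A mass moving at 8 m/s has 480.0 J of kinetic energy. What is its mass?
m = 2·KE/v² = 2·480.0/(8)² = 15.0 kg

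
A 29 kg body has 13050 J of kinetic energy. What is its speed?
v = √(2·KE/m) = √(2·13050/29) = 30.0 m/s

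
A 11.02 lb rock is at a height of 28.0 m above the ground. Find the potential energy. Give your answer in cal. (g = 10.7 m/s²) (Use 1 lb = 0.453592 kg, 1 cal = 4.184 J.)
Convert to SI: m = 4.99858 kg, h = 28.0 m
PE = mgh = (4.99858)(10.7)(28.0) = 1497.58 J = 357.9 cal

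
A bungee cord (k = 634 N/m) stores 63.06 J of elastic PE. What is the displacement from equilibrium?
x = √(2·PE/k) = √(2·63.06/634) = 0.446 m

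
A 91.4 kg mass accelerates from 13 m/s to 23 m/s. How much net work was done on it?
W = ΔKE = ½m(v₂² − v₁²) = ½(91.4)(23² − 13²) = 16452.0 J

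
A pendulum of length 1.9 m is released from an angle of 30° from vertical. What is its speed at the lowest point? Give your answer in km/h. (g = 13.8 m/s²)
h = L(1 − cosθ) = 1.9(1 − cos30°) = 0.254552 m
v = √(2gh) = √(2·13.8·0.254552) = 2.65059 m/s = 9.542 km/h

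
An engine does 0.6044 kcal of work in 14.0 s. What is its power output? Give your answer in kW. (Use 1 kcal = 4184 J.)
Convert to SI: W = 2528.81 J, t = 14.0 s
P = W/t = 2528.81/14.0 = 180.629 W = 0.1806 kW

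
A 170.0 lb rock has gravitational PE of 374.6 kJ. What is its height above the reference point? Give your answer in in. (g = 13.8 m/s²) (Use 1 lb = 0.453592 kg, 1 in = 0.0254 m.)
Convert to SI: m = 77.1106 kg, PE = 374600 J
h = PE/(mg) = 374600/(77.1106·13.8) = 352.026 m = 13860 in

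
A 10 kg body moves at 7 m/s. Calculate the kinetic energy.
KE = ½mv² = ½(10)(7)² = 245.0 J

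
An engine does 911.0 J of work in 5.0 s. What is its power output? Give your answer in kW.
P = W/t = 911.0/5.0 = 182.2 W = 0.1822 kW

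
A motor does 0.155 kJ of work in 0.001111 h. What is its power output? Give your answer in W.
Convert to SI: W = 155.0 J, t = 3.9996 s
P = W/t = 155.0/3.9996 = 38.75 W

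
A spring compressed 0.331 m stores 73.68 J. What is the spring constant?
k = 2·PE/x² = 2·73.68/(0.331)² = 1345 N/m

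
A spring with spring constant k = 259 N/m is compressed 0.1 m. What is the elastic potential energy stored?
PE = ½kx² = ½(259)(0.1)² = 1.295 J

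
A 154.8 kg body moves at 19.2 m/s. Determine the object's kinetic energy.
KE = ½mv² = ½(154.8)(19.2)² = 28530 J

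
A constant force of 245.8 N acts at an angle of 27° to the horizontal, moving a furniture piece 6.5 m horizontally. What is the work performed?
W = F·d·cosθ = (245.8)(6.5)cos(27°) = 1424 J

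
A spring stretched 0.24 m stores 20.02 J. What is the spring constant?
k = 2·PE/x² = 2·20.02/(0.24)² = 695.1 N/m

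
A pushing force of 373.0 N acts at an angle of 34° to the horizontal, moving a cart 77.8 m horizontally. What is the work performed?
W = F·d·cosθ = (373.0)(77.8)cos(34°) = 24060 J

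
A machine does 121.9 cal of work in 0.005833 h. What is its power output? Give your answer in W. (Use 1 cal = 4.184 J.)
Convert to SI: W = 510.03 J, t = 20.9988 s
P = W/t = 510.03/20.9988 = 24.29 W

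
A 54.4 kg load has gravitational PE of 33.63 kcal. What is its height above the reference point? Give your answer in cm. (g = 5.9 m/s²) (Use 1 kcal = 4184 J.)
Convert to SI: m = 54.4 kg, PE = 140708 J
h = PE/(mg) = 140708/(54.4·5.9) = 438.397 m = 43840 cm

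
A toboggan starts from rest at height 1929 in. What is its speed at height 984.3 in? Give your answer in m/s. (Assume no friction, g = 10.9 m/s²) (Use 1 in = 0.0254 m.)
Convert to SI: h₁−h₂ = 23.9954 m
mgh₁ = mgh₂ + ½mv² ⇒ v = √(2g(h₁−h₂)) = √(2·10.9·23.9954) = 22.87 m/s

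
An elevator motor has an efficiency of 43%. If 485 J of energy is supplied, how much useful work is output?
W_out = η·W_in = 0.43·485 = 208.55 J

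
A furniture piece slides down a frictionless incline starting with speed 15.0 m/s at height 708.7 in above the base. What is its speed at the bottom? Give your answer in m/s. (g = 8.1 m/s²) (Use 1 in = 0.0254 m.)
Convert to SI: v₀ = 15.0 m/s, h = 18.001 m
½mv₀² + mgh = ½mv² ⇒ v = √(v₀² + 2gh) = √(15.0² + 2·8.1·18.001) = 22.73 m/s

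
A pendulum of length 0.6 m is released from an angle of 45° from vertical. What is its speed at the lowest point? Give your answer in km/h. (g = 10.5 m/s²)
h = L(1 − cosθ) = 0.6(1 − cos45°) = 0.175736 m
v = √(2gh) = √(2·10.5·0.175736) = 1.92106 m/s = 6.916 km/h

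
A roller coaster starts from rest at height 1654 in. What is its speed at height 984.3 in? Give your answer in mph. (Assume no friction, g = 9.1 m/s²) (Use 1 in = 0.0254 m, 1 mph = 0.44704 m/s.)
Convert to SI: h₁−h₂ = 17.0104 m
mgh₁ = mgh₂ + ½mv² ⇒ v = √(2g(h₁−h₂)) = √(2·9.1·17.0104) = 17.5951 m/s = 39.36 mph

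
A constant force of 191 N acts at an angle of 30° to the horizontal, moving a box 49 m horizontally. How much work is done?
W = F·d·cosθ = (191)(49)cos(30°) = 8105 J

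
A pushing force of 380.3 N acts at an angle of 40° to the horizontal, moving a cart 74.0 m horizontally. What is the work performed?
W = F·d·cosθ = (380.3)(74.0)cos(40°) = 21560 J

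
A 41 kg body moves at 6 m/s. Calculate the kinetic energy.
KE = ½mv² = ½(41)(6)² = 738.0 J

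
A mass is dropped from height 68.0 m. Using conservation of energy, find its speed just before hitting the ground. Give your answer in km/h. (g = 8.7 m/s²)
mgh = ½mv² ⇒ v = √(2gh) = √(2·8.7·68.0) = 34.3977 m/s = 123.8 km/h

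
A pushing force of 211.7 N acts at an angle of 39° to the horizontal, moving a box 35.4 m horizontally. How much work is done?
W = F·d·cosθ = (211.7)(35.4)cos(39°) = 5824 J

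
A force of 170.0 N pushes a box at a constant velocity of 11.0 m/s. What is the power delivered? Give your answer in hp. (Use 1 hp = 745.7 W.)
P = Fv = (170.0)(11.0) = 1870.0 W = 2.508 hp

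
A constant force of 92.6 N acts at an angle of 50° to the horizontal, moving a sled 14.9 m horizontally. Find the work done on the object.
W = F·d·cosθ = (92.6)(14.9)cos(50°) = 886.9 J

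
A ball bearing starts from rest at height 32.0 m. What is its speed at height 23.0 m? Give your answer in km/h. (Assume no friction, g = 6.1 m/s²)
mgh₁ = mgh₂ + ½mv² ⇒ v = √(2g(h₁−h₂)) = √(2·6.1·9.0) = 10.4785 m/s = 37.72 km/h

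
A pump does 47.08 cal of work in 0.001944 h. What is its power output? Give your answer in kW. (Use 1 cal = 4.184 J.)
Convert to SI: W = 196.983 J, t = 6.9984 s
P = W/t = 196.983/6.9984 = 28.1468 W = 0.02815 kW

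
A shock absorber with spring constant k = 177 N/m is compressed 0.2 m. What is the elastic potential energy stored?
PE = ½kx² = ½(177)(0.2)² = 3.54 J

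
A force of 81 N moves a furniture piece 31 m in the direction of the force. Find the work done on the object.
W = F·d = (81)(31) = 2511 J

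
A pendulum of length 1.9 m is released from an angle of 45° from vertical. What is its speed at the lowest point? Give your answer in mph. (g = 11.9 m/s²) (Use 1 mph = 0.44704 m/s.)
h = L(1 − cosθ) = 1.9(1 − cos45°) = 0.556497 m
v = √(2gh) = √(2·11.9·0.556497) = 3.63932 m/s = 8.141 mph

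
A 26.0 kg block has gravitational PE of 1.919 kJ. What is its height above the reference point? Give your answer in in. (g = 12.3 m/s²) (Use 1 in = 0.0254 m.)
Convert to SI: m = 26.0 kg, PE = 1919.0 J
h = PE/(mg) = 1919.0/(26.0·12.3) = 6.00063 m = 236.2 in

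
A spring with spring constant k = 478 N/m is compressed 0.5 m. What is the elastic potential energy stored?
PE = ½kx² = ½(478)(0.5)² = 59.75 J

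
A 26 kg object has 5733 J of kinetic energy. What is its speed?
v = √(2·KE/m) = √(2·5733/26) = 21.0 m/s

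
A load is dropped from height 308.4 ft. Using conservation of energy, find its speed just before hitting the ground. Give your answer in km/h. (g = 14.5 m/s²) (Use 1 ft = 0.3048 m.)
Convert to SI: h = 94.0003 m
mgh = ½mv² ⇒ v = √(2gh) = √(2·14.5·94.0003) = 52.2112 m/s = 188.0 km/h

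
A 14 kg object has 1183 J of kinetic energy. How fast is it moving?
v = √(2·KE/m) = √(2·1183/14) = 13.0 m/s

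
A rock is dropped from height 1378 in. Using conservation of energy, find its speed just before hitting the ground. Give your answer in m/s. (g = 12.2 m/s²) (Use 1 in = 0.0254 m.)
Convert to SI: h = 35.0012 m
mgh = ½mv² ⇒ v = √(2gh) = √(2·12.2·35.0012) = 29.22 m/s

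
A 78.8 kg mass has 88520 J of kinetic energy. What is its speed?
v = √(2·KE/m) = √(2·88520/78.8) = 47.4 m/s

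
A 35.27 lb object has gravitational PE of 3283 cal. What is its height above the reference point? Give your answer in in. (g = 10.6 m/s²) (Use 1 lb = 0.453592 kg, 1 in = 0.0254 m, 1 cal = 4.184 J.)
Convert to SI: m = 15.9982 kg, PE = 13736.1 J
h = PE/(mg) = 13736.1/(15.9982·10.6) = 81.0002 m = 3189 in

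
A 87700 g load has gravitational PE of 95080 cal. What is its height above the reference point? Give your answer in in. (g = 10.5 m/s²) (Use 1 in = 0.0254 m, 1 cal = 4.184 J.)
Convert to SI: m = 87.7 kg, PE = 397815 J
h = PE/(mg) = 397815/(87.7·10.5) = 432.008 m = 17010 in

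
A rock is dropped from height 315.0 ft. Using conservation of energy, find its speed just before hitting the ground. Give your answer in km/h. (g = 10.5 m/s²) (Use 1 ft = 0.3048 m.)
Convert to SI: h = 96.012 m
mgh = ½mv² ⇒ v = √(2gh) = √(2·10.5·96.012) = 44.9027 m/s = 161.6 km/h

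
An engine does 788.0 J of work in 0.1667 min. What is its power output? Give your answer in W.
Convert to SI: W = 788.0 J, t = 10.002 s
P = W/t = 788.0/10.002 = 78.78 W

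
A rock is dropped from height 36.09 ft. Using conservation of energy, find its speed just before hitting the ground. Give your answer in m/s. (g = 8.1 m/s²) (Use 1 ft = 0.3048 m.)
Convert to SI: h = 11.0002 m
mgh = ½mv² ⇒ v = √(2gh) = √(2·8.1·11.0002) = 13.35 m/s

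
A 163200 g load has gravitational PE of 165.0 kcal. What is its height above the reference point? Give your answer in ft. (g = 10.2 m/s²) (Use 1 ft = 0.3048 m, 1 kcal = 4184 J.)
Convert to SI: m = 163.2 kg, PE = 690360 J
h = PE/(mg) = 690360/(163.2·10.2) = 414.72 m = 1361 ft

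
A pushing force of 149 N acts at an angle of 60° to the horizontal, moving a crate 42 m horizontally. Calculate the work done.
W = F·d·cosθ = (149)(42)cos(60°) = 3129 J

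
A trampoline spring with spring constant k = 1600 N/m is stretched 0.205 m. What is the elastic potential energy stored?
PE = ½kx² = ½(1600)(0.205)² = 33.62 J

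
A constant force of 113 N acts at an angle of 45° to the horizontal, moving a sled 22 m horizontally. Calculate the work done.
W = F·d·cosθ = (113)(22)cos(45°) = 1758 J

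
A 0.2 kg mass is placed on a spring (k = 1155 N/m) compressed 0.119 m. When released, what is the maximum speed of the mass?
½kx² = ½mv² ⇒ v = x√(k/m) = (0.119)√(1155/0.2) = 9.043 m/s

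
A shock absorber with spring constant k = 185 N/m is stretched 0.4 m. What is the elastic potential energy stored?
PE = ½kx² = ½(185)(0.4)² = 14.8 J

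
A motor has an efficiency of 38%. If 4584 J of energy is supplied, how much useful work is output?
W_out = η·W_in = 0.38·4584 = 1741.92 J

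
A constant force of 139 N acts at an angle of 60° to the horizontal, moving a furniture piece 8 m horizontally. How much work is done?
W = F·d·cosθ = (139)(8)cos(60°) = 556.0 J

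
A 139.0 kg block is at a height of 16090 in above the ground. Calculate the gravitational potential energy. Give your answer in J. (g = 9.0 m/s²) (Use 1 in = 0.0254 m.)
Convert to SI: m = 139.0 kg, h = 408.686 m
PE = mgh = (139.0)(9.0)(408.686) = 511300 J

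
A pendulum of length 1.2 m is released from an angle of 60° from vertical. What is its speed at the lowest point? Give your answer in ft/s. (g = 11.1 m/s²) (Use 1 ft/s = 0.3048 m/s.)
h = L(1 − cosθ) = 1.2(1 − cos60°) = 0.6 m
v = √(2gh) = √(2·11.1·0.6) = 3.64966 m/s = 11.97 ft/s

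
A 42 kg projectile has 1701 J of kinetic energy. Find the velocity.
v = √(2·KE/m) = √(2·1701/42) = 9.0 m/s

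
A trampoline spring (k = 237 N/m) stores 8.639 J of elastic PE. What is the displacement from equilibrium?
x = √(2·PE/k) = √(2·8.639/237) = 0.27 m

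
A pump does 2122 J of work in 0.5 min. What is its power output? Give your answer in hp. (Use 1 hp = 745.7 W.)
Convert to SI: W = 2122.0 J, t = 30.0 s
P = W/t = 2122.0/30.0 = 70.7333 W = 0.09485 hp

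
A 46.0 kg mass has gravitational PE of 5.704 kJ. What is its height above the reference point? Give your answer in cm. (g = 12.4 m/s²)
Convert to SI: m = 46.0 kg, PE = 5704.0 J
h = PE/(mg) = 5704.0/(46.0·12.4) = 10.0 m = 1000 cm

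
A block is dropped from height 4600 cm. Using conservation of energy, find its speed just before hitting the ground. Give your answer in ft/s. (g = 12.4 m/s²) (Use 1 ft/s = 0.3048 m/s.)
Convert to SI: h = 46.0 m
mgh = ½mv² ⇒ v = √(2gh) = √(2·12.4·46.0) = 33.7757 m/s = 110.8 ft/s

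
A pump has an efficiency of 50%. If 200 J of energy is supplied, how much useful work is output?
W_out = η·W_in = 0.5·200 = 100.0 J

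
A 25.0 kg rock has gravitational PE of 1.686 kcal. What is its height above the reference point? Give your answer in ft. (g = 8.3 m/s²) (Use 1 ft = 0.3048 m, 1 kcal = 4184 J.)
Convert to SI: m = 25.0 kg, PE = 7054.22 J
h = PE/(mg) = 7054.22/(25.0·8.3) = 33.9963 m = 111.5 ft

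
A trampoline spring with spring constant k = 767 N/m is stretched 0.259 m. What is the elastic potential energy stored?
PE = ½kx² = ½(767)(0.259)² = 25.73 J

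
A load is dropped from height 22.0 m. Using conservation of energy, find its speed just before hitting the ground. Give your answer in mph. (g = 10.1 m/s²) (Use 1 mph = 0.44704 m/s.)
mgh = ½mv² ⇒ v = √(2gh) = √(2·10.1·22.0) = 21.0808 m/s = 47.16 mph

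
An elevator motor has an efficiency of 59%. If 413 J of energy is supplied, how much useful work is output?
W_out = η·W_in = 0.59·413 = 243.67 J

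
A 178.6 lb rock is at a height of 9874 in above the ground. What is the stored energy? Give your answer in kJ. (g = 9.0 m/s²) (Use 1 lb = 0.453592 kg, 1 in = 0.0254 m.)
Convert to SI: m = 81.0115 kg, h = 250.8 m
PE = mgh = (81.0115)(9.0)(250.8) = 182859 J = 182.9 kJ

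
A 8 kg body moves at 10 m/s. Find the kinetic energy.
KE = ½mv² = ½(8)(10)² = 400.0 J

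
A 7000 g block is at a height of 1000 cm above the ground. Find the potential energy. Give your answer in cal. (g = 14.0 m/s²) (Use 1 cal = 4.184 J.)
Convert to SI: m = 7.0 kg, h = 10.0 m
PE = mgh = (7.0)(14.0)(10.0) = 980.0 J = 234.2 cal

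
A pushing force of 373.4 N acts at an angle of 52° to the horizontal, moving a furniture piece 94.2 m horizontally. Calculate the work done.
W = F·d·cosθ = (373.4)(94.2)cos(52°) = 21660 J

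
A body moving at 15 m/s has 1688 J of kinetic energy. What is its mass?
m = 2·KE/v² = 2·1688/(15)² = 15.0 kg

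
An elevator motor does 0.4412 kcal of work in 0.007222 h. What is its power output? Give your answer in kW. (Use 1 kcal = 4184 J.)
Convert to SI: W = 1845.98 J, t = 25.9992 s
P = W/t = 1845.98/25.9992 = 71.0014 W = 0.071 kW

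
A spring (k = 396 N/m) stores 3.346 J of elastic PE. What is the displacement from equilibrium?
x = √(2·PE/k) = √(2·3.346/396) = 0.13 m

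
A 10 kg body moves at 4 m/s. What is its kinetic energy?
KE = ½mv² = ½(10)(4)² = 80.0 J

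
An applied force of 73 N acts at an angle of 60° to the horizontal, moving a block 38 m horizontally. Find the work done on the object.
W = F·d·cosθ = (73)(38)cos(60°) = 1387 J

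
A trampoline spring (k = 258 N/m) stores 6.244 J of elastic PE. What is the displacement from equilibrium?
x = √(2·PE/k) = √(2·6.244/258) = 0.22 m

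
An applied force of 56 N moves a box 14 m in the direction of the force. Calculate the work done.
W = F·d = (56)(14) = 784.0 J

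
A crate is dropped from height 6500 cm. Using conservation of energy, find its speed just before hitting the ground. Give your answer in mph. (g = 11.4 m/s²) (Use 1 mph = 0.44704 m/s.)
Convert to SI: h = 65.0 m
mgh = ½mv² ⇒ v = √(2gh) = √(2·11.4·65.0) = 38.4968 m/s = 86.11 mph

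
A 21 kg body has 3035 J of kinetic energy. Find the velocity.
v = √(2·KE/m) = √(2·3035/21) = 17.0 m/s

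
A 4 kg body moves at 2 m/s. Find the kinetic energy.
KE = ½mv² = ½(4)(2)² = 8.0 J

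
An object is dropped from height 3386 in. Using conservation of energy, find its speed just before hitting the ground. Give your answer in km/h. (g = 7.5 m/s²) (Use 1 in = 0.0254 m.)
Convert to SI: h = 86.0044 m
mgh = ½mv² ⇒ v = √(2gh) = √(2·7.5·86.0044) = 35.9175 m/s = 129.3 km/h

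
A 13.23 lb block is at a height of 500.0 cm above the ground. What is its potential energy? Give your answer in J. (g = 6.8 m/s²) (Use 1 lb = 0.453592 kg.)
Convert to SI: m = 6.00102 kg, h = 5.0 m
PE = mgh = (6.00102)(6.8)(5.0) = 204.0 J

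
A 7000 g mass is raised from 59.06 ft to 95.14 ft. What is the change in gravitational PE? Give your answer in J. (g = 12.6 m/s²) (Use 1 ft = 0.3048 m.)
Convert to SI: m = 7.0 kg, Δh = 10.9972 m
ΔPE = mgΔh = (7.0)(12.6)(10.9972) = 970.0 J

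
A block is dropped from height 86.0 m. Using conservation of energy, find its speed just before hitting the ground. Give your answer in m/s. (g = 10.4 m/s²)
mgh = ½mv² ⇒ v = √(2gh) = √(2·10.4·86.0) = 42.29 m/s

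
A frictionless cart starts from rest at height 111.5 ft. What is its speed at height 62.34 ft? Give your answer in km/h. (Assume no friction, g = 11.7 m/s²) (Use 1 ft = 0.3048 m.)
Convert to SI: h₁−h₂ = 14.984 m
mgh₁ = mgh₂ + ½mv² ⇒ v = √(2g(h₁−h₂)) = √(2·11.7·14.984) = 18.725 m/s = 67.41 km/h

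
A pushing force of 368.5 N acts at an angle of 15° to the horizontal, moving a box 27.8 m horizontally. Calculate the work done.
W = F·d·cosθ = (368.5)(27.8)cos(15°) = 9895 J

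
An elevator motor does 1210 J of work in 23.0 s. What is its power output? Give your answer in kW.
P = W/t = 1210.0/23.0 = 52.6087 W = 0.05261 kW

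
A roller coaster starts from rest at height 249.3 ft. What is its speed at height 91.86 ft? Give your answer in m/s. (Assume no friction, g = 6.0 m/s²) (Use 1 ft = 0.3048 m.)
Convert to SI: h₁−h₂ = 47.9877 m
mgh₁ = mgh₂ + ½mv² ⇒ v = √(2g(h₁−h₂)) = √(2·6.0·47.9877) = 24.0 m/s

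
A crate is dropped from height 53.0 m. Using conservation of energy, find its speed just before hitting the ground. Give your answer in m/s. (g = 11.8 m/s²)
mgh = ½mv² ⇒ v = √(2gh) = √(2·11.8·53.0) = 35.37 m/s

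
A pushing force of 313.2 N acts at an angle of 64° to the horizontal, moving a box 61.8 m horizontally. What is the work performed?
W = F·d·cosθ = (313.2)(61.8)cos(64°) = 8485 J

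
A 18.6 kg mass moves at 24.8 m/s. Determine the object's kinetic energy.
KE = ½mv² = ½(18.6)(24.8)² = 5720 J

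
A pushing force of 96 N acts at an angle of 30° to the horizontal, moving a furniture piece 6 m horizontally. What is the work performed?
W = F·d·cosθ = (96)(6)cos(30°) = 498.8 J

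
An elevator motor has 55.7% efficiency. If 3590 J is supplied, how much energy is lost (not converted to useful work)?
W_lost = W_in(1 − η) = 3590·(1 − 0.557) = 1590 J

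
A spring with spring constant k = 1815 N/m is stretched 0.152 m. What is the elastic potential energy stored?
PE = ½kx² = ½(1815)(0.152)² = 20.97 J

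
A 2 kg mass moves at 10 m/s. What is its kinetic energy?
KE = ½mv² = ½(2)(10)² = 100.0 J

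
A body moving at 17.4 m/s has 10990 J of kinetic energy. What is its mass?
m = 2·KE/v² = 2·10990/(17.4)² = 72.6 kg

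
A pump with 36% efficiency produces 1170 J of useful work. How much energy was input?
W_in = W_out/η = 1170/0.36 = 3250 J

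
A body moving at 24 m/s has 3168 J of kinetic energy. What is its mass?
m = 2·KE/v² = 2·3168/(24)² = 11.0 kg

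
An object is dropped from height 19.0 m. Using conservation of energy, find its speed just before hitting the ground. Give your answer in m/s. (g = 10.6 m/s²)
mgh = ½mv² ⇒ v = √(2gh) = √(2·10.6·19.0) = 20.07 m/s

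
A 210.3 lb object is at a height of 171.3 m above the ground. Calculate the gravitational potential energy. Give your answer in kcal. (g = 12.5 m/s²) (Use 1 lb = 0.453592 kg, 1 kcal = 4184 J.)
Convert to SI: m = 95.3904 kg, h = 171.3 m
PE = mgh = (95.3904)(12.5)(171.3) = 204255 J = 48.82 kcal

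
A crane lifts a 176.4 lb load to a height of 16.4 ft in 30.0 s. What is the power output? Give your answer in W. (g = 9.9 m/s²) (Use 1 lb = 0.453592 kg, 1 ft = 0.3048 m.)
Convert to SI: m = 80.0136 kg, h = 4.99872 m, t = 30.0 s
P = mgh/t = (80.0136)(9.9)(4.99872)/30.0 = 132.0 W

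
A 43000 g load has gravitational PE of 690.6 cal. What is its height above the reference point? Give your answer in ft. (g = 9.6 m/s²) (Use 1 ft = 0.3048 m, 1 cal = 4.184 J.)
Convert to SI: m = 43.0 kg, PE = 2889.47 J
h = PE/(mg) = 2889.47/(43.0·9.6) = 6.99969 m = 22.96 ft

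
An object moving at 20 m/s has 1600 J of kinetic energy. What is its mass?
m = 2·KE/v² = 2·1600/(20)² = 8.0 kg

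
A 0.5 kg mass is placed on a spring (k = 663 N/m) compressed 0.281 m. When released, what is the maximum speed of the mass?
½kx² = ½mv² ⇒ v = x√(k/m) = (0.281)√(663/0.5) = 10.23 m/s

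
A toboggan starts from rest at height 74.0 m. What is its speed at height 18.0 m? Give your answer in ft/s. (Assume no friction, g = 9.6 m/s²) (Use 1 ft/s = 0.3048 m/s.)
mgh₁ = mgh₂ + ½mv² ⇒ v = √(2g(h₁−h₂)) = √(2·9.6·56.0) = 32.7902 m/s = 107.6 ft/s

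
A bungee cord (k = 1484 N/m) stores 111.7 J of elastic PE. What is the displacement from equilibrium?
x = √(2·PE/k) = √(2·111.7/1484) = 0.388 m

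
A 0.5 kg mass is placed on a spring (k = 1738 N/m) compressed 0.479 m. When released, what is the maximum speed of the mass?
½kx² = ½mv² ⇒ v = x√(k/m) = (0.479)√(1738/0.5) = 28.24 m/s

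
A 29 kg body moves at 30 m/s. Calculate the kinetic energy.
KE = ½mv² = ½(29)(30)² = 13050.0 J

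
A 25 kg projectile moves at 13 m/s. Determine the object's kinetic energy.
KE = ½mv² = ½(25)(13)² = 2112.5 J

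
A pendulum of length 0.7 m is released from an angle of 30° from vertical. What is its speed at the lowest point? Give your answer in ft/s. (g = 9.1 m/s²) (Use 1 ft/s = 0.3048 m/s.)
h = L(1 − cosθ) = 0.7(1 − cos30°) = 0.0937822 m
v = √(2gh) = √(2·9.1·0.0937822) = 1.30646 m/s = 4.286 ft/s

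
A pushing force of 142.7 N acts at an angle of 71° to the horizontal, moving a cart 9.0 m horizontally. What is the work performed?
W = F·d·cosθ = (142.7)(9.0)cos(71°) = 418.1 J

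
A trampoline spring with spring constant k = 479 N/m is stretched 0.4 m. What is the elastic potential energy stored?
PE = ½kx² = ½(479)(0.4)² = 38.32 J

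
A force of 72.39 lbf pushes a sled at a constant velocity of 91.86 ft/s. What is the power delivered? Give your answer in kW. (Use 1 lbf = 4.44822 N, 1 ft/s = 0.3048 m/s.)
Convert to SI: F = 322.007 N, v = 27.9989 m/s
P = Fv = (322.007)(27.9989) = 9015.84 W = 9.016 kW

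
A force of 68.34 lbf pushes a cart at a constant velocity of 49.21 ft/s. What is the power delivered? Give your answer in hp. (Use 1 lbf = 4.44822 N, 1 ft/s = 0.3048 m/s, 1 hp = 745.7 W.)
Convert to SI: F = 303.991 N, v = 14.9992 m/s
P = Fv = (303.991)(14.9992) = 4559.63 W = 6.115 hp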